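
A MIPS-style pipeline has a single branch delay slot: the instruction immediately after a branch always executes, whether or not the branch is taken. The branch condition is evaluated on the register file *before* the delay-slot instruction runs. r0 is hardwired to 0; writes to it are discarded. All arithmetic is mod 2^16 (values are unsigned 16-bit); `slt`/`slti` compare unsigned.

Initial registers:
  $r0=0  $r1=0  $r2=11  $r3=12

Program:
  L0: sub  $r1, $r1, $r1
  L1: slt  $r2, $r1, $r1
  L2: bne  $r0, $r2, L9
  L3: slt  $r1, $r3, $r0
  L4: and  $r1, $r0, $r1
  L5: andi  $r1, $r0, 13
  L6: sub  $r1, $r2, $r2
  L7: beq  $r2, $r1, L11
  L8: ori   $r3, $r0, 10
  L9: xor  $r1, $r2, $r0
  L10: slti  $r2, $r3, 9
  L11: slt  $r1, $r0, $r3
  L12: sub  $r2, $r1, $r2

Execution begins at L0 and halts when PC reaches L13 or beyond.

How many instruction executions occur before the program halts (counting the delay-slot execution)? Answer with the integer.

11

PC=0  sub  $r1, $r1, $r1     | $r0=0 $r1=0 $r2=11 $r3=12
PC=1  slt  $r2, $r1, $r1     | $r0=0 $r1=0 $r2=0 $r3=12
PC=2  bne  $r0, $r2, L9      | $r0=0 $r1=0 $r2=0 $r3=12  [not taken]
PC=3  slt  $r1, $r3, $r0     | $r0=0 $r1=0 $r2=0 $r3=12
PC=4  and  $r1, $r0, $r1     | $r0=0 $r1=0 $r2=0 $r3=12
PC=5  andi  $r1, $r0, 13     | $r0=0 $r1=0 $r2=0 $r3=12
PC=6  sub  $r1, $r2, $r2     | $r0=0 $r1=0 $r2=0 $r3=12
PC=7  beq  $r2, $r1, L11     | $r0=0 $r1=0 $r2=0 $r3=12  [TAKEN]
PC=8  ori   $r3, $r0, 10     | $r0=0 $r1=0 $r2=0 $r3=10
PC=11 slt  $r1, $r0, $r3     | $r0=0 $r1=1 $r2=0 $r3=10
PC=12 sub  $r2, $r1, $r2     | $r0=0 $r1=1 $r2=1 $r3=10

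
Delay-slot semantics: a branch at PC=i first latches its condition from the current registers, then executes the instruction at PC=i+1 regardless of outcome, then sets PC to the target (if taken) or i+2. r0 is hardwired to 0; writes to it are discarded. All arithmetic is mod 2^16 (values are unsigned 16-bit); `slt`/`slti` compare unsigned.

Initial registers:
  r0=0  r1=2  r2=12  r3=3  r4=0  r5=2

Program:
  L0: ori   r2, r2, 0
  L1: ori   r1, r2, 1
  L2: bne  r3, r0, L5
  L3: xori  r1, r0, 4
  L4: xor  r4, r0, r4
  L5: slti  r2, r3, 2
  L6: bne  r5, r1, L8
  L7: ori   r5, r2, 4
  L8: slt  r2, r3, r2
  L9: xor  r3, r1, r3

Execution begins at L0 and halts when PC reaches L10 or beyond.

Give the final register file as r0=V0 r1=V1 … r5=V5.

r0=0 r1=4 r2=0 r3=7 r4=0 r5=4

[0] ori   r2, r2, 0  →  {r0:0, r1:2, r2:12, r3:3, r4:0, r5:2}
[1] ori   r1, r2, 1  →  {r0:0, r1:13, r2:12, r3:3, r4:0, r5:2}
[2] bne  r3, r0, L5  →  {r0:0, r1:13, r2:12, r3:3, r4:0, r5:2}  ⟨branch taken⟩
[3] xori  r1, r0, 4  →  {r0:0, r1:4, r2:12, r3:3, r4:0, r5:2}
[5] slti  r2, r3, 2  →  {r0:0, r1:4, r2:0, r3:3, r4:0, r5:2}
[6] bne  r5, r1, L8  →  {r0:0, r1:4, r2:0, r3:3, r4:0, r5:2}  ⟨branch taken⟩
[7] ori   r5, r2, 4  →  {r0:0, r1:4, r2:0, r3:3, r4:0, r5:4}
[8] slt  r2, r3, r2  →  {r0:0, r1:4, r2:0, r3:3, r4:0, r5:4}
[9] xor  r3, r1, r3  →  {r0:0, r1:4, r2:0, r3:7, r4:0, r5:4}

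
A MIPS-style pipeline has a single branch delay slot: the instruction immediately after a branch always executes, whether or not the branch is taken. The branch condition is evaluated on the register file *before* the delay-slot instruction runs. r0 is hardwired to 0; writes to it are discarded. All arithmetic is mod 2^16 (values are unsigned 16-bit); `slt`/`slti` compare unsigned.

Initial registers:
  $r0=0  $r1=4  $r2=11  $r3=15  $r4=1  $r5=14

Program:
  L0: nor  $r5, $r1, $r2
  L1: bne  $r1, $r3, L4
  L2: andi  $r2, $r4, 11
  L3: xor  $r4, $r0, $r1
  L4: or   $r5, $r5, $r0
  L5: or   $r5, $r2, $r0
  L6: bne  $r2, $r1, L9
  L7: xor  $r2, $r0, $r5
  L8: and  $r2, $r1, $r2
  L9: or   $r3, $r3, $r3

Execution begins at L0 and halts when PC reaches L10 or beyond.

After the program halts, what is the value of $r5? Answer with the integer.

PC=0  nor  $r5, $r1, $r2     | $r0=0 $r1=4 $r2=11 $r3=15 $r4=1 $r5=65520
PC=1  bne  $r1, $r3, L4      | $r0=0 $r1=4 $r2=11 $r3=15 $r4=1 $r5=65520  [TAKEN]
PC=2  andi  $r2, $r4, 11     | $r0=0 $r1=4 $r2=1 $r3=15 $r4=1 $r5=65520
PC=4  or   $r5, $r5, $r0     | $r0=0 $r1=4 $r2=1 $r3=15 $r4=1 $r5=65520
PC=5  or   $r5, $r2, $r0     | $r0=0 $r1=4 $r2=1 $r3=15 $r4=1 $r5=1
PC=6  bne  $r2, $r1, L9      | $r0=0 $r1=4 $r2=1 $r3=15 $r4=1 $r5=1  [TAKEN]
PC=7  xor  $r2, $r0, $r5     | $r0=0 $r1=4 $r2=1 $r3=15 $r4=1 $r5=1
PC=9  or   $r3, $r3, $r3     | $r0=0 $r1=4 $r2=1 $r3=15 $r4=1 $r5=1

1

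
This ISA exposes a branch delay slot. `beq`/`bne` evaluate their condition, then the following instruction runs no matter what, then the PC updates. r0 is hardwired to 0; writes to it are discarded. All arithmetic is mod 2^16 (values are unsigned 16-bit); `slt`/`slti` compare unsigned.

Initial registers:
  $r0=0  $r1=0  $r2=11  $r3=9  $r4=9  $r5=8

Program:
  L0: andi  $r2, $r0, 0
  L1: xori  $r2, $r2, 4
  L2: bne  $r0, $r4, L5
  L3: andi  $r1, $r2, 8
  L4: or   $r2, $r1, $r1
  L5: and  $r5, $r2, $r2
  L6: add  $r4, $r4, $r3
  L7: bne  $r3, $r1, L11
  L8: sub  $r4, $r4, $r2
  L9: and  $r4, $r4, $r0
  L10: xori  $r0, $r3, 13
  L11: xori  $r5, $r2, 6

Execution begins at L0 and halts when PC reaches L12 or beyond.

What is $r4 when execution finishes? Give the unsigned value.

14

PC=0  andi  $r2, $r0, 0      | $r0=0 $r1=0 $r2=0 $r3=9 $r4=9 $r5=8
PC=1  xori  $r2, $r2, 4      | $r0=0 $r1=0 $r2=4 $r3=9 $r4=9 $r5=8
PC=2  bne  $r0, $r4, L5      | $r0=0 $r1=0 $r2=4 $r3=9 $r4=9 $r5=8  [TAKEN]
PC=3  andi  $r1, $r2, 8      | $r0=0 $r1=0 $r2=4 $r3=9 $r4=9 $r5=8
PC=5  and  $r5, $r2, $r2     | $r0=0 $r1=0 $r2=4 $r3=9 $r4=9 $r5=4
PC=6  add  $r4, $r4, $r3     | $r0=0 $r1=0 $r2=4 $r3=9 $r4=18 $r5=4
PC=7  bne  $r3, $r1, L11     | $r0=0 $r1=0 $r2=4 $r3=9 $r4=18 $r5=4  [TAKEN]
PC=8  sub  $r4, $r4, $r2     | $r0=0 $r1=0 $r2=4 $r3=9 $r4=14 $r5=4
PC=11 xori  $r5, $r2, 6      | $r0=0 $r1=0 $r2=4 $r3=9 $r4=14 $r5=2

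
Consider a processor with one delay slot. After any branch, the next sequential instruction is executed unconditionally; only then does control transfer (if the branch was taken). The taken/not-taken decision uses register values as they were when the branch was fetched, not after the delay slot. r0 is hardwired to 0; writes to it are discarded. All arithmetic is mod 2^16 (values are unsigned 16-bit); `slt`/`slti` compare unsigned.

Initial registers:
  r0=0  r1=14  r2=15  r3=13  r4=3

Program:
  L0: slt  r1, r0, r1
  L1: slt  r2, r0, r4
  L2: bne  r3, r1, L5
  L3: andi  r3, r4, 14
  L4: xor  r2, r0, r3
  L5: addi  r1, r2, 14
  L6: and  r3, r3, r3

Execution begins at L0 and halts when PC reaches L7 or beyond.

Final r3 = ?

PC=0  slt  r1, r0, r1        | r0=0 r1=1 r2=15 r3=13 r4=3
PC=1  slt  r2, r0, r4        | r0=0 r1=1 r2=1 r3=13 r4=3
PC=2  bne  r3, r1, L5        | r0=0 r1=1 r2=1 r3=13 r4=3  [TAKEN]
PC=3  andi  r3, r4, 14       | r0=0 r1=1 r2=1 r3=2 r4=3
PC=5  addi  r1, r2, 14       | r0=0 r1=15 r2=1 r3=2 r4=3
PC=6  and  r3, r3, r3        | r0=0 r1=15 r2=1 r3=2 r4=3

2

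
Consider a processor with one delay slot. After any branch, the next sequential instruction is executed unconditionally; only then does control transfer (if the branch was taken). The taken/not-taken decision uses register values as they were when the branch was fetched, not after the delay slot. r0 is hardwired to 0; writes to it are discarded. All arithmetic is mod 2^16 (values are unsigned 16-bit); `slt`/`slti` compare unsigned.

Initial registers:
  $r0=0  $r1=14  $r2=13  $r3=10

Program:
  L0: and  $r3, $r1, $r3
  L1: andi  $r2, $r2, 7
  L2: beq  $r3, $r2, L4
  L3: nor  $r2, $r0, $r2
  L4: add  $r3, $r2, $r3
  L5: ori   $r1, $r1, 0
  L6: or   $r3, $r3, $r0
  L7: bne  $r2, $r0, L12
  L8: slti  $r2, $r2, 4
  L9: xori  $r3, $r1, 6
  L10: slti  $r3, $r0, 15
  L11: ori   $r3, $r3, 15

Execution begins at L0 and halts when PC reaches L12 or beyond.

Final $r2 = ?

PC=0  and  $r3, $r1, $r3     | $r0=0 $r1=14 $r2=13 $r3=10
PC=1  andi  $r2, $r2, 7      | $r0=0 $r1=14 $r2=5 $r3=10
PC=2  beq  $r3, $r2, L4      | $r0=0 $r1=14 $r2=5 $r3=10  [not taken]
PC=3  nor  $r2, $r0, $r2     | $r0=0 $r1=14 $r2=65530 $r3=10
PC=4  add  $r3, $r2, $r3     | $r0=0 $r1=14 $r2=65530 $r3=4
PC=5  ori   $r1, $r1, 0      | $r0=0 $r1=14 $r2=65530 $r3=4
PC=6  or   $r3, $r3, $r0     | $r0=0 $r1=14 $r2=65530 $r3=4
PC=7  bne  $r2, $r0, L12     | $r0=0 $r1=14 $r2=65530 $r3=4  [TAKEN]
PC=8  slti  $r2, $r2, 4      | $r0=0 $r1=14 $r2=0 $r3=4

0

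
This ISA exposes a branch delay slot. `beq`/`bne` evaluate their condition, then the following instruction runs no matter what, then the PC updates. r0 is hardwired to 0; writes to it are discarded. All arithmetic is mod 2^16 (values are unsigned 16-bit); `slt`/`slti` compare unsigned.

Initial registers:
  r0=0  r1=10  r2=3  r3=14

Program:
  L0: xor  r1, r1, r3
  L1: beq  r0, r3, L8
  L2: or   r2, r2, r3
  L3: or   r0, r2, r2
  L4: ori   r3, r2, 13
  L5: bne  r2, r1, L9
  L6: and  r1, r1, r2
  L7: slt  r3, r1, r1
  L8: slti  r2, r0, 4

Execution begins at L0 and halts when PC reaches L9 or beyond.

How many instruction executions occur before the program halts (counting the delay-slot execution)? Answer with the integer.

7

#0 xor  r1, r1, r3 ; 0/4/3/14
#1 beq  r0, r3, L8 ; 0/4/3/14 ; →fallthru
#2 or   r2, r2, r3 ; 0/4/15/14
#3 or   r0, r2, r2 ; 0/4/15/14
#4 ori   r3, r2, 13 ; 0/4/15/15
#5 bne  r2, r1, L9 ; 0/4/15/15 ; →target
#6 and  r1, r1, r2 ; 0/4/15/15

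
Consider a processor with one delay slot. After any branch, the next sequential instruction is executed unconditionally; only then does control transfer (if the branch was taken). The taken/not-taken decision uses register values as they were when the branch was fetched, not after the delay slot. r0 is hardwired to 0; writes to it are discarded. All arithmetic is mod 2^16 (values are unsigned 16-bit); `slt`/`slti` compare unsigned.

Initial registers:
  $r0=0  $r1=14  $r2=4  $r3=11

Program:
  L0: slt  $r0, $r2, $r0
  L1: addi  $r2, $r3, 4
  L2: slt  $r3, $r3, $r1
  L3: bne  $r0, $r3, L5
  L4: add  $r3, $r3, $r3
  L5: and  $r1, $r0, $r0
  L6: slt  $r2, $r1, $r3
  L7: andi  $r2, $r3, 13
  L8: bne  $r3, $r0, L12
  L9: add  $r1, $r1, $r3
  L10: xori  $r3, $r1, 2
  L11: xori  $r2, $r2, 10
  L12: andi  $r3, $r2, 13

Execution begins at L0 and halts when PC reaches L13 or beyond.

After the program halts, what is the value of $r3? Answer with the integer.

#0 slt  $r0, $r2, $r0 ; 0/14/4/11
#1 addi  $r2, $r3, 4 ; 0/14/15/11
#2 slt  $r3, $r3, $r1 ; 0/14/15/1
#3 bne  $r0, $r3, L5 ; 0/14/15/1 ; →target
#4 add  $r3, $r3, $r3 ; 0/14/15/2
#5 and  $r1, $r0, $r0 ; 0/0/15/2
#6 slt  $r2, $r1, $r3 ; 0/0/1/2
#7 andi  $r2, $r3, 13 ; 0/0/0/2
#8 bne  $r3, $r0, L12 ; 0/0/0/2 ; →target
#9 add  $r1, $r1, $r3 ; 0/2/0/2
#12 andi  $r3, $r2, 13 ; 0/2/0/0

0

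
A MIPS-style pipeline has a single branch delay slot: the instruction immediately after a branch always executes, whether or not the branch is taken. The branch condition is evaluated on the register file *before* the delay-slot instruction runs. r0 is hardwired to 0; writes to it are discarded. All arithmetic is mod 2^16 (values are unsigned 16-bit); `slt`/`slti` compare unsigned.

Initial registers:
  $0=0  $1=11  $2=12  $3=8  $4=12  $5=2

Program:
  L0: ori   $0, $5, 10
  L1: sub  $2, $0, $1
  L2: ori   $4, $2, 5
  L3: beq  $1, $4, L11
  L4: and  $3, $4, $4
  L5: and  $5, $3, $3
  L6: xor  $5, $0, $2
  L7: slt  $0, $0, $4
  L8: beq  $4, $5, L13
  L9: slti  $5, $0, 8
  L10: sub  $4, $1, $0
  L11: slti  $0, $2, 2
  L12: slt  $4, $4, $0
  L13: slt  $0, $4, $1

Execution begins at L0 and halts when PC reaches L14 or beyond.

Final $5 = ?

1

[0] ori   $0, $5, 10  →  {$0:0, $1:11, $2:12, $3:8, $4:12, $5:2}
[1] sub  $2, $0, $1  →  {$0:0, $1:11, $2:65525, $3:8, $4:12, $5:2}
[2] ori   $4, $2, 5  →  {$0:0, $1:11, $2:65525, $3:8, $4:65525, $5:2}
[3] beq  $1, $4, L11  →  {$0:0, $1:11, $2:65525, $3:8, $4:65525, $5:2}  ⟨branch fallthrough⟩
[4] and  $3, $4, $4  →  {$0:0, $1:11, $2:65525, $3:65525, $4:65525, $5:2}
[5] and  $5, $3, $3  →  {$0:0, $1:11, $2:65525, $3:65525, $4:65525, $5:65525}
[6] xor  $5, $0, $2  →  {$0:0, $1:11, $2:65525, $3:65525, $4:65525, $5:65525}
[7] slt  $0, $0, $4  →  {$0:0, $1:11, $2:65525, $3:65525, $4:65525, $5:65525}
[8] beq  $4, $5, L13  →  {$0:0, $1:11, $2:65525, $3:65525, $4:65525, $5:65525}  ⟨branch taken⟩
[9] slti  $5, $0, 8  →  {$0:0, $1:11, $2:65525, $3:65525, $4:65525, $5:1}
[13] slt  $0, $4, $1  →  {$0:0, $1:11, $2:65525, $3:65525, $4:65525, $5:1}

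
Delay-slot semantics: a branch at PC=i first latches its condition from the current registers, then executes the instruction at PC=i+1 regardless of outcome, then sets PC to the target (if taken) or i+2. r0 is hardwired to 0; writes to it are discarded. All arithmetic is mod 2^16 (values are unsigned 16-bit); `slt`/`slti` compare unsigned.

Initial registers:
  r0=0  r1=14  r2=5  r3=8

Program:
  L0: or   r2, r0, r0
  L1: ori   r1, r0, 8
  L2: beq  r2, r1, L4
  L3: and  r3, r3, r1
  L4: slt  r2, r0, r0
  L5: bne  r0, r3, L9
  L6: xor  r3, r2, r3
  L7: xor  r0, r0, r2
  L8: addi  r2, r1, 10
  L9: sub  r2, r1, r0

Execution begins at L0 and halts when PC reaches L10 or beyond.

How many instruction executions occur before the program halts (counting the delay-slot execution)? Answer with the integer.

8

  step pc=0: or   r2, r0, r0  regs=(0,14,0,8)
  step pc=1: ori   r1, r0, 8  regs=(0,8,0,8)
  step pc=2: beq  r2, r1, L4  cond=F  regs=(0,8,0,8)
  step pc=3: and  r3, r3, r1  regs=(0,8,0,8)
  step pc=4: slt  r2, r0, r0  regs=(0,8,0,8)
  step pc=5: bne  r0, r3, L9  cond=T  regs=(0,8,0,8)
  step pc=6: xor  r3, r2, r3  regs=(0,8,0,8)
  step pc=9: sub  r2, r1, r0  regs=(0,8,8,8)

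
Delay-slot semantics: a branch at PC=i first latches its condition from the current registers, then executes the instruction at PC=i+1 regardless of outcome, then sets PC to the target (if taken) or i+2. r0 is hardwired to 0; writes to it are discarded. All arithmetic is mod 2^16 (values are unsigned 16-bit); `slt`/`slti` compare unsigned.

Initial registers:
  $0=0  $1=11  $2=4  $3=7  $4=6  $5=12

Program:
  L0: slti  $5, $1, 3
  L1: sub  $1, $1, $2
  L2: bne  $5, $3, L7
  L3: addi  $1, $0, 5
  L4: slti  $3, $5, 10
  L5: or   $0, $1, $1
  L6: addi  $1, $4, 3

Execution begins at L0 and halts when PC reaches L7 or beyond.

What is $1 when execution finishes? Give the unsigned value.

5

[0] slti  $5, $1, 3  →  {$0:0, $1:11, $2:4, $3:7, $4:6, $5:0}
[1] sub  $1, $1, $2  →  {$0:0, $1:7, $2:4, $3:7, $4:6, $5:0}
[2] bne  $5, $3, L7  →  {$0:0, $1:7, $2:4, $3:7, $4:6, $5:0}  ⟨branch taken⟩
[3] addi  $1, $0, 5  →  {$0:0, $1:5, $2:4, $3:7, $4:6, $5:0}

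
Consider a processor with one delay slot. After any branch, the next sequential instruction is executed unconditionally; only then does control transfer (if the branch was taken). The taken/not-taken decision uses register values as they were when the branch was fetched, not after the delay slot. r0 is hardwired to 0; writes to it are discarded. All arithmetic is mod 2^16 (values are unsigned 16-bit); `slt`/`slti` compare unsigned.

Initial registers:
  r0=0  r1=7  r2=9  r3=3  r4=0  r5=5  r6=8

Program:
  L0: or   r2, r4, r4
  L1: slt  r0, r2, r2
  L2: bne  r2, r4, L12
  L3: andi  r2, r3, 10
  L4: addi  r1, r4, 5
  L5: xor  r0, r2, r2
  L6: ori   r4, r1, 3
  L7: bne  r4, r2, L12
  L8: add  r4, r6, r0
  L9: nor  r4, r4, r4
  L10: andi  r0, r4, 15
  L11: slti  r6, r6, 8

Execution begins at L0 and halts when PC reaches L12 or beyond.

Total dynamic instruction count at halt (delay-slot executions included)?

9

  step pc=0: or   r2, r4, r4  regs=(0,7,0,3,0,5,8)
  step pc=1: slt  r0, r2, r2  regs=(0,7,0,3,0,5,8)
  step pc=2: bne  r2, r4, L12  cond=F  regs=(0,7,0,3,0,5,8)
  step pc=3: andi  r2, r3, 10  regs=(0,7,2,3,0,5,8)
  step pc=4: addi  r1, r4, 5  regs=(0,5,2,3,0,5,8)
  step pc=5: xor  r0, r2, r2  regs=(0,5,2,3,0,5,8)
  step pc=6: ori   r4, r1, 3  regs=(0,5,2,3,7,5,8)
  step pc=7: bne  r4, r2, L12  cond=T  regs=(0,5,2,3,7,5,8)
  step pc=8: add  r4, r6, r0  regs=(0,5,2,3,8,5,8)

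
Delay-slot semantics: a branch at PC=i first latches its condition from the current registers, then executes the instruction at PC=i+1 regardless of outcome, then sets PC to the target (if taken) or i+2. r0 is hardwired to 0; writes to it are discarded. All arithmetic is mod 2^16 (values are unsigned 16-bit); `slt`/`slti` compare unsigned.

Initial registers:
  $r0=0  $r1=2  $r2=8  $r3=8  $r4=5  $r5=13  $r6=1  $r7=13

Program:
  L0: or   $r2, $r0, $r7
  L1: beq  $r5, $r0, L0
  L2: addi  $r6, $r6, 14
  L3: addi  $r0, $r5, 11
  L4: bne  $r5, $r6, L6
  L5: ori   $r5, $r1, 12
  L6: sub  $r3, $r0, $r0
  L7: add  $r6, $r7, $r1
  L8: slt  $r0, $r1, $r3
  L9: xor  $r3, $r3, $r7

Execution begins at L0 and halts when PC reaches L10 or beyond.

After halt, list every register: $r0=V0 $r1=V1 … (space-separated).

[0] or   $r2, $r0, $r7  →  {$r0:0, $r1:2, $r2:13, $r3:8, $r4:5, $r5:13, $r6:1, $r7:13}
[1] beq  $r5, $r0, L0  →  {$r0:0, $r1:2, $r2:13, $r3:8, $r4:5, $r5:13, $r6:1, $r7:13}  ⟨branch fallthrough⟩
[2] addi  $r6, $r6, 14  →  {$r0:0, $r1:2, $r2:13, $r3:8, $r4:5, $r5:13, $r6:15, $r7:13}
[3] addi  $r0, $r5, 11  →  {$r0:0, $r1:2, $r2:13, $r3:8, $r4:5, $r5:13, $r6:15, $r7:13}
[4] bne  $r5, $r6, L6  →  {$r0:0, $r1:2, $r2:13, $r3:8, $r4:5, $r5:13, $r6:15, $r7:13}  ⟨branch taken⟩
[5] ori   $r5, $r1, 12  →  {$r0:0, $r1:2, $r2:13, $r3:8, $r4:5, $r5:14, $r6:15, $r7:13}
[6] sub  $r3, $r0, $r0  →  {$r0:0, $r1:2, $r2:13, $r3:0, $r4:5, $r5:14, $r6:15, $r7:13}
[7] add  $r6, $r7, $r1  →  {$r0:0, $r1:2, $r2:13, $r3:0, $r4:5, $r5:14, $r6:15, $r7:13}
[8] slt  $r0, $r1, $r3  →  {$r0:0, $r1:2, $r2:13, $r3:0, $r4:5, $r5:14, $r6:15, $r7:13}
[9] xor  $r3, $r3, $r7  →  {$r0:0, $r1:2, $r2:13, $r3:13, $r4:5, $r5:14, $r6:15, $r7:13}

$r0=0 $r1=2 $r2=13 $r3=13 $r4=5 $r5=14 $r6=15 $r7=13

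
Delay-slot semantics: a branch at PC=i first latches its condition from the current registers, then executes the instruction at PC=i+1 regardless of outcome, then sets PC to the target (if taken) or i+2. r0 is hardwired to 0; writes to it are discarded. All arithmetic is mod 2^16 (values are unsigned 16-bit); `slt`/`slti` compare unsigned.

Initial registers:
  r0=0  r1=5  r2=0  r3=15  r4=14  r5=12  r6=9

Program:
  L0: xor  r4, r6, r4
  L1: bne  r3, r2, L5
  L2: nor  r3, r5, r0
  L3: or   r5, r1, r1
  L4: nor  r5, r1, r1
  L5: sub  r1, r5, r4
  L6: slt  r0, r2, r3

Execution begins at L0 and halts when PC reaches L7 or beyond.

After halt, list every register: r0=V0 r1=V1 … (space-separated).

  step pc=0: xor  r4, r6, r4  regs=(0,5,0,15,7,12,9)
  step pc=1: bne  r3, r2, L5  cond=T  regs=(0,5,0,15,7,12,9)
  step pc=2: nor  r3, r5, r0  regs=(0,5,0,65523,7,12,9)
  step pc=5: sub  r1, r5, r4  regs=(0,5,0,65523,7,12,9)
  step pc=6: slt  r0, r2, r3  regs=(0,5,0,65523,7,12,9)

r0=0 r1=5 r2=0 r3=65523 r4=7 r5=12 r6=9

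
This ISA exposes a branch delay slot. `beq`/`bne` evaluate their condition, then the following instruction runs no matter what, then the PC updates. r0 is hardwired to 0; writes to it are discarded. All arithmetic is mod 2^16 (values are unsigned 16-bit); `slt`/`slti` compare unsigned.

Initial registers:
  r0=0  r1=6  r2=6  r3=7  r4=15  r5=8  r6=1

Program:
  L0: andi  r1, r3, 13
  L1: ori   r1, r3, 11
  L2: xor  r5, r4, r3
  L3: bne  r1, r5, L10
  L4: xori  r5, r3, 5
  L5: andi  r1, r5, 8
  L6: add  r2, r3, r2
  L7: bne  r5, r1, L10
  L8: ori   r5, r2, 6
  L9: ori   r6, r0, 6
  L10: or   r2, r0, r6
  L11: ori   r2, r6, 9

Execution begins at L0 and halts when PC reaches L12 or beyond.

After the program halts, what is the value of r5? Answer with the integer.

2

  step pc=0: andi  r1, r3, 13  regs=(0,5,6,7,15,8,1)
  step pc=1: ori   r1, r3, 11  regs=(0,15,6,7,15,8,1)
  step pc=2: xor  r5, r4, r3  regs=(0,15,6,7,15,8,1)
  step pc=3: bne  r1, r5, L10  cond=T  regs=(0,15,6,7,15,8,1)
  step pc=4: xori  r5, r3, 5  regs=(0,15,6,7,15,2,1)
  step pc=10: or   r2, r0, r6  regs=(0,15,1,7,15,2,1)
  step pc=11: ori   r2, r6, 9  regs=(0,15,9,7,15,2,1)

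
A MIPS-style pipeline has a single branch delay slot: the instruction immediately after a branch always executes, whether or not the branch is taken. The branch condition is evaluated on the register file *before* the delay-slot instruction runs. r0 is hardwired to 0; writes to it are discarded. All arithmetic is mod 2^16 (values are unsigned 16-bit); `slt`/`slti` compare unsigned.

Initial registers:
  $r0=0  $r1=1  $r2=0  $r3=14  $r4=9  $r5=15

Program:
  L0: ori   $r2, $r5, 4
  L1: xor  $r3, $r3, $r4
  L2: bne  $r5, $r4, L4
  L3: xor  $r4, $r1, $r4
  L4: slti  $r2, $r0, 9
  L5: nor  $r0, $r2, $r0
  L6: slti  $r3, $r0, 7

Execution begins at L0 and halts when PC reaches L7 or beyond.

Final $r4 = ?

  step pc=0: ori   $r2, $r5, 4  regs=(0,1,15,14,9,15)
  step pc=1: xor  $r3, $r3, $r4  regs=(0,1,15,7,9,15)
  step pc=2: bne  $r5, $r4, L4  cond=T  regs=(0,1,15,7,9,15)
  step pc=3: xor  $r4, $r1, $r4  regs=(0,1,15,7,8,15)
  step pc=4: slti  $r2, $r0, 9  regs=(0,1,1,7,8,15)
  step pc=5: nor  $r0, $r2, $r0  regs=(0,1,1,7,8,15)
  step pc=6: slti  $r3, $r0, 7  regs=(0,1,1,1,8,15)

8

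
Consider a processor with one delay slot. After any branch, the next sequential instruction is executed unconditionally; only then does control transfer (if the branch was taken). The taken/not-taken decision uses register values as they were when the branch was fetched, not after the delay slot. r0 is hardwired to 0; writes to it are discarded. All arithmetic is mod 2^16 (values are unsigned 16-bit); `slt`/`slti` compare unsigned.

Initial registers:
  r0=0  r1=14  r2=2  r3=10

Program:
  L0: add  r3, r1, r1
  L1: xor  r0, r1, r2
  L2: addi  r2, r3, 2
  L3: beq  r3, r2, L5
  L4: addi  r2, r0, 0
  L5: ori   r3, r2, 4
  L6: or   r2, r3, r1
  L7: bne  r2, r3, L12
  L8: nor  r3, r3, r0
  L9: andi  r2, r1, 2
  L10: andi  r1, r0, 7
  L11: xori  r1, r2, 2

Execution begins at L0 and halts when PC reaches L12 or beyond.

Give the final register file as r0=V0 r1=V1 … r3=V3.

  step pc=0: add  r3, r1, r1  regs=(0,14,2,28)
  step pc=1: xor  r0, r1, r2  regs=(0,14,2,28)
  step pc=2: addi  r2, r3, 2  regs=(0,14,30,28)
  step pc=3: beq  r3, r2, L5  cond=F  regs=(0,14,30,28)
  step pc=4: addi  r2, r0, 0  regs=(0,14,0,28)
  step pc=5: ori   r3, r2, 4  regs=(0,14,0,4)
  step pc=6: or   r2, r3, r1  regs=(0,14,14,4)
  step pc=7: bne  r2, r3, L12  cond=T  regs=(0,14,14,4)
  step pc=8: nor  r3, r3, r0  regs=(0,14,14,65531)

r0=0 r1=14 r2=14 r3=65531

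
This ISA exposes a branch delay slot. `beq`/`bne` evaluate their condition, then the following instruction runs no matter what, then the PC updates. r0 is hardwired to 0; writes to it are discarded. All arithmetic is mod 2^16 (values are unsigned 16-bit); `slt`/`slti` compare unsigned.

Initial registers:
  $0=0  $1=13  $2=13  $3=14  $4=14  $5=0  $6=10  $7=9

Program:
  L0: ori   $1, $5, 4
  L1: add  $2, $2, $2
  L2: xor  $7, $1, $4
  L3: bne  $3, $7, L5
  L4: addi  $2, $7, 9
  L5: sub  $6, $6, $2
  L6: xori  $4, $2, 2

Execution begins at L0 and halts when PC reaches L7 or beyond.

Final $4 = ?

17

PC=0  ori   $1, $5, 4        | $0=0 $1=4 $2=13 $3=14 $4=14 $5=0 $6=10 $7=9
PC=1  add  $2, $2, $2        | $0=0 $1=4 $2=26 $3=14 $4=14 $5=0 $6=10 $7=9
PC=2  xor  $7, $1, $4        | $0=0 $1=4 $2=26 $3=14 $4=14 $5=0 $6=10 $7=10
PC=3  bne  $3, $7, L5        | $0=0 $1=4 $2=26 $3=14 $4=14 $5=0 $6=10 $7=10  [TAKEN]
PC=4  addi  $2, $7, 9        | $0=0 $1=4 $2=19 $3=14 $4=14 $5=0 $6=10 $7=10
PC=5  sub  $6, $6, $2        | $0=0 $1=4 $2=19 $3=14 $4=14 $5=0 $6=65527 $7=10
PC=6  xori  $4, $2, 2        | $0=0 $1=4 $2=19 $3=14 $4=17 $5=0 $6=65527 $7=10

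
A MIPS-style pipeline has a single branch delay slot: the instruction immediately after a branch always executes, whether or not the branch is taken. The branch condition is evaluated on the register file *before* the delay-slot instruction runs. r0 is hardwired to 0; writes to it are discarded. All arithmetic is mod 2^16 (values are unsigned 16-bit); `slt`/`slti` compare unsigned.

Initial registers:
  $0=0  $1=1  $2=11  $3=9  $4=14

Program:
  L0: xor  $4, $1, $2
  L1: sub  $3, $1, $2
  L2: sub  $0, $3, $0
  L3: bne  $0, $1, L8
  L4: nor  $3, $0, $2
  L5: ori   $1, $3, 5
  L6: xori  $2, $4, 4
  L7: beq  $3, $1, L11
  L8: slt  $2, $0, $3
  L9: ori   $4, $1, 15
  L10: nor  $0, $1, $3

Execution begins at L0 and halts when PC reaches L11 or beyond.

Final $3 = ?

[0] xor  $4, $1, $2  →  {$0:0, $1:1, $2:11, $3:9, $4:10}
[1] sub  $3, $1, $2  →  {$0:0, $1:1, $2:11, $3:65526, $4:10}
[2] sub  $0, $3, $0  →  {$0:0, $1:1, $2:11, $3:65526, $4:10}
[3] bne  $0, $1, L8  →  {$0:0, $1:1, $2:11, $3:65526, $4:10}  ⟨branch taken⟩
[4] nor  $3, $0, $2  →  {$0:0, $1:1, $2:11, $3:65524, $4:10}
[8] slt  $2, $0, $3  →  {$0:0, $1:1, $2:1, $3:65524, $4:10}
[9] ori   $4, $1, 15  →  {$0:0, $1:1, $2:1, $3:65524, $4:15}
[10] nor  $0, $1, $3  →  {$0:0, $1:1, $2:1, $3:65524, $4:15}

65524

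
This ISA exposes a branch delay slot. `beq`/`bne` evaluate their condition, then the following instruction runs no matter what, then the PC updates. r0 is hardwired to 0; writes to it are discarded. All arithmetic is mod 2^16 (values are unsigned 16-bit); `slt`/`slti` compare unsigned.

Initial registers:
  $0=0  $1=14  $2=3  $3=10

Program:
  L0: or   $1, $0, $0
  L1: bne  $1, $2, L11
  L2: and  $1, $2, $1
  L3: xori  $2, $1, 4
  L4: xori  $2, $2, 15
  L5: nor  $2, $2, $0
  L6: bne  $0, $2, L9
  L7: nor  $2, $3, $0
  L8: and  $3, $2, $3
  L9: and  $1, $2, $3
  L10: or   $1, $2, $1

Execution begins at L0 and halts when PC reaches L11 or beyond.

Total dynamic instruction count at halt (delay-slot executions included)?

3

PC=0  or   $1, $0, $0        | $0=0 $1=0 $2=3 $3=10
PC=1  bne  $1, $2, L11       | $0=0 $1=0 $2=3 $3=10  [TAKEN]
PC=2  and  $1, $2, $1        | $0=0 $1=0 $2=3 $3=10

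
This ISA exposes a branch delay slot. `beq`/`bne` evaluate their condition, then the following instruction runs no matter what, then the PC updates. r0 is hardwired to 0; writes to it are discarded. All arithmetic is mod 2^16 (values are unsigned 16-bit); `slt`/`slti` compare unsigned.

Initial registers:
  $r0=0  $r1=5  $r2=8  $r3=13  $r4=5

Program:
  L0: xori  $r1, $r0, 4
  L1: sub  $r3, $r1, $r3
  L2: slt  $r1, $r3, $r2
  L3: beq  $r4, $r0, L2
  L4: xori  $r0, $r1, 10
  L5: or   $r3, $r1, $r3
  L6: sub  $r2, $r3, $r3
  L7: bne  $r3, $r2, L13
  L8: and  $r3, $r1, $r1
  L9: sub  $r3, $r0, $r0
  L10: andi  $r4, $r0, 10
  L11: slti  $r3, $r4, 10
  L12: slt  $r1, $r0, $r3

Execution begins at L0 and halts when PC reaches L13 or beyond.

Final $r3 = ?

0

  step pc=0: xori  $r1, $r0, 4  regs=(0,4,8,13,5)
  step pc=1: sub  $r3, $r1, $r3  regs=(0,4,8,65527,5)
  step pc=2: slt  $r1, $r3, $r2  regs=(0,0,8,65527,5)
  step pc=3: beq  $r4, $r0, L2  cond=F  regs=(0,0,8,65527,5)
  step pc=4: xori  $r0, $r1, 10  regs=(0,0,8,65527,5)
  step pc=5: or   $r3, $r1, $r3  regs=(0,0,8,65527,5)
  step pc=6: sub  $r2, $r3, $r3  regs=(0,0,0,65527,5)
  step pc=7: bne  $r3, $r2, L13  cond=T  regs=(0,0,0,65527,5)
  step pc=8: and  $r3, $r1, $r1  regs=(0,0,0,0,5)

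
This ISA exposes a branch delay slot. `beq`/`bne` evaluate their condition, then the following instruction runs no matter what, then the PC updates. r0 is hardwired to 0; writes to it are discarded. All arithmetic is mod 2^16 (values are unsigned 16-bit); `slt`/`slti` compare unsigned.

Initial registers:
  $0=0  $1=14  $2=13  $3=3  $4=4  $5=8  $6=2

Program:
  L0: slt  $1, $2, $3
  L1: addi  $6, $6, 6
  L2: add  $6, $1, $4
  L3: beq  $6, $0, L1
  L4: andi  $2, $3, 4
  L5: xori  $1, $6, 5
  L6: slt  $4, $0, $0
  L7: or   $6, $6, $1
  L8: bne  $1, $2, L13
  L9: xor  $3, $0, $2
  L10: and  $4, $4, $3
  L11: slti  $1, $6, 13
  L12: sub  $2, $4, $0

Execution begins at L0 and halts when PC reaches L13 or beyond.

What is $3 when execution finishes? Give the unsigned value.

0

[0] slt  $1, $2, $3  →  {$0:0, $1:0, $2:13, $3:3, $4:4, $5:8, $6:2}
[1] addi  $6, $6, 6  →  {$0:0, $1:0, $2:13, $3:3, $4:4, $5:8, $6:8}
[2] add  $6, $1, $4  →  {$0:0, $1:0, $2:13, $3:3, $4:4, $5:8, $6:4}
[3] beq  $6, $0, L1  →  {$0:0, $1:0, $2:13, $3:3, $4:4, $5:8, $6:4}  ⟨branch fallthrough⟩
[4] andi  $2, $3, 4  →  {$0:0, $1:0, $2:0, $3:3, $4:4, $5:8, $6:4}
[5] xori  $1, $6, 5  →  {$0:0, $1:1, $2:0, $3:3, $4:4, $5:8, $6:4}
[6] slt  $4, $0, $0  →  {$0:0, $1:1, $2:0, $3:3, $4:0, $5:8, $6:4}
[7] or   $6, $6, $1  →  {$0:0, $1:1, $2:0, $3:3, $4:0, $5:8, $6:5}
[8] bne  $1, $2, L13  →  {$0:0, $1:1, $2:0, $3:3, $4:0, $5:8, $6:5}  ⟨branch taken⟩
[9] xor  $3, $0, $2  →  {$0:0, $1:1, $2:0, $3:0, $4:0, $5:8, $6:5}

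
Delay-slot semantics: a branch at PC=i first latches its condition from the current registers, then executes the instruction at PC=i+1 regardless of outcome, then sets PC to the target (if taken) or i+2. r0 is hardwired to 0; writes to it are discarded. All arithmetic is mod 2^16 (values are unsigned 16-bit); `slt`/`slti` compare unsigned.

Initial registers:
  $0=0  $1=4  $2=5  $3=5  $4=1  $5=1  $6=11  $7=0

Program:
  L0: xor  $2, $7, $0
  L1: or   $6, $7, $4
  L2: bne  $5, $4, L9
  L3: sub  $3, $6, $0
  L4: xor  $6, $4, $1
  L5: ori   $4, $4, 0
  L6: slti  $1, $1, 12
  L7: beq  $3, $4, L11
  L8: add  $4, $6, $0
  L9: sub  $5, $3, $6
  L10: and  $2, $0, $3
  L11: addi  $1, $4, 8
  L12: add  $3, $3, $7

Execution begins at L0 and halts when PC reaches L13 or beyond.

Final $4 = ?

5

  step pc=0: xor  $2, $7, $0  regs=(0,4,0,5,1,1,11,0)
  step pc=1: or   $6, $7, $4  regs=(0,4,0,5,1,1,1,0)
  step pc=2: bne  $5, $4, L9  cond=F  regs=(0,4,0,5,1,1,1,0)
  step pc=3: sub  $3, $6, $0  regs=(0,4,0,1,1,1,1,0)
  step pc=4: xor  $6, $4, $1  regs=(0,4,0,1,1,1,5,0)
  step pc=5: ori   $4, $4, 0  regs=(0,4,0,1,1,1,5,0)
  step pc=6: slti  $1, $1, 12  regs=(0,1,0,1,1,1,5,0)
  step pc=7: beq  $3, $4, L11  cond=T  regs=(0,1,0,1,1,1,5,0)
  step pc=8: add  $4, $6, $0  regs=(0,1,0,1,5,1,5,0)
  step pc=11: addi  $1, $4, 8  regs=(0,13,0,1,5,1,5,0)
  step pc=12: add  $3, $3, $7  regs=(0,13,0,1,5,1,5,0)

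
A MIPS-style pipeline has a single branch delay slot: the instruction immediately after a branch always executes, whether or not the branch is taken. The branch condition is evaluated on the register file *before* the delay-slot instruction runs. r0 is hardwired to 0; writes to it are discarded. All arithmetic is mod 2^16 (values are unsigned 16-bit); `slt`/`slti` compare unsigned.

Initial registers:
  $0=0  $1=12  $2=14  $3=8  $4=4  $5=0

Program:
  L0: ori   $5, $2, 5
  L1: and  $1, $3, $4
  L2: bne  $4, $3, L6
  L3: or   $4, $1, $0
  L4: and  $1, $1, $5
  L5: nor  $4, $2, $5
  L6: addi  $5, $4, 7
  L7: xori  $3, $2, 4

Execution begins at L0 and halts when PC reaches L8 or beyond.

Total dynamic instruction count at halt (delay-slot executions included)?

6

#0 ori   $5, $2, 5 ; 0/12/14/8/4/15
#1 and  $1, $3, $4 ; 0/0/14/8/4/15
#2 bne  $4, $3, L6 ; 0/0/14/8/4/15 ; →target
#3 or   $4, $1, $0 ; 0/0/14/8/0/15
#6 addi  $5, $4, 7 ; 0/0/14/8/0/7
#7 xori  $3, $2, 4 ; 0/0/14/10/0/7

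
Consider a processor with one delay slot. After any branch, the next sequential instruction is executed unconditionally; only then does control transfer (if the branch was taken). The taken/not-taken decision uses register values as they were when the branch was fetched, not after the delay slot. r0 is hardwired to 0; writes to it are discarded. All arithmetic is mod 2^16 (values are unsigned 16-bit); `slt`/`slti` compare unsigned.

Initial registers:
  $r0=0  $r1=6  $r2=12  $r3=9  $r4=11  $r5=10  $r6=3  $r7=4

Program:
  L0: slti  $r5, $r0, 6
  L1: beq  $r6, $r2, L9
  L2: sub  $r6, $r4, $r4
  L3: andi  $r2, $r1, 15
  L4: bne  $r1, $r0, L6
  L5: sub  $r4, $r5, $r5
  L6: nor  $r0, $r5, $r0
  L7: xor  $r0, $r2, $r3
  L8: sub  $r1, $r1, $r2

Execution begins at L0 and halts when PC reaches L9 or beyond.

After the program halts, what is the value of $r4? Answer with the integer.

PC=0  slti  $r5, $r0, 6      | $r0=0 $r1=6 $r2=12 $r3=9 $r4=11 $r5=1 $r6=3 $r7=4
PC=1  beq  $r6, $r2, L9      | $r0=0 $r1=6 $r2=12 $r3=9 $r4=11 $r5=1 $r6=3 $r7=4  [not taken]
PC=2  sub  $r6, $r4, $r4     | $r0=0 $r1=6 $r2=12 $r3=9 $r4=11 $r5=1 $r6=0 $r7=4
PC=3  andi  $r2, $r1, 15     | $r0=0 $r1=6 $r2=6 $r3=9 $r4=11 $r5=1 $r6=0 $r7=4
PC=4  bne  $r1, $r0, L6      | $r0=0 $r1=6 $r2=6 $r3=9 $r4=11 $r5=1 $r6=0 $r7=4  [TAKEN]
PC=5  sub  $r4, $r5, $r5     | $r0=0 $r1=6 $r2=6 $r3=9 $r4=0 $r5=1 $r6=0 $r7=4
PC=6  nor  $r0, $r5, $r0     | $r0=0 $r1=6 $r2=6 $r3=9 $r4=0 $r5=1 $r6=0 $r7=4
PC=7  xor  $r0, $r2, $r3     | $r0=0 $r1=6 $r2=6 $r3=9 $r4=0 $r5=1 $r6=0 $r7=4
PC=8  sub  $r1, $r1, $r2     | $r0=0 $r1=0 $r2=6 $r3=9 $r4=0 $r5=1 $r6=0 $r7=4

0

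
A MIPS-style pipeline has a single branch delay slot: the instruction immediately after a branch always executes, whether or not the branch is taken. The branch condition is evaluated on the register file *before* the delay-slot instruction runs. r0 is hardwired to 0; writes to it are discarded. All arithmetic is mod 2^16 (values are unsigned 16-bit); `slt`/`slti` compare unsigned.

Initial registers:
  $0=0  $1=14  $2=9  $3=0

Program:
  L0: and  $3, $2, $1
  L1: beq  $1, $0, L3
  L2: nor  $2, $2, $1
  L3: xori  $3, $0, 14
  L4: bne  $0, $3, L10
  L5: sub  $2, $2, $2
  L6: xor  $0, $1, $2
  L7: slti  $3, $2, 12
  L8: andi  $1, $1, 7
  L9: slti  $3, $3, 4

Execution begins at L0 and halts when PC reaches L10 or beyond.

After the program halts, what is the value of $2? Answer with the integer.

[0] and  $3, $2, $1  →  {$0:0, $1:14, $2:9, $3:8}
[1] beq  $1, $0, L3  →  {$0:0, $1:14, $2:9, $3:8}  ⟨branch fallthrough⟩
[2] nor  $2, $2, $1  →  {$0:0, $1:14, $2:65520, $3:8}
[3] xori  $3, $0, 14  →  {$0:0, $1:14, $2:65520, $3:14}
[4] bne  $0, $3, L10  →  {$0:0, $1:14, $2:65520, $3:14}  ⟨branch taken⟩
[5] sub  $2, $2, $2  →  {$0:0, $1:14, $2:0, $3:14}

0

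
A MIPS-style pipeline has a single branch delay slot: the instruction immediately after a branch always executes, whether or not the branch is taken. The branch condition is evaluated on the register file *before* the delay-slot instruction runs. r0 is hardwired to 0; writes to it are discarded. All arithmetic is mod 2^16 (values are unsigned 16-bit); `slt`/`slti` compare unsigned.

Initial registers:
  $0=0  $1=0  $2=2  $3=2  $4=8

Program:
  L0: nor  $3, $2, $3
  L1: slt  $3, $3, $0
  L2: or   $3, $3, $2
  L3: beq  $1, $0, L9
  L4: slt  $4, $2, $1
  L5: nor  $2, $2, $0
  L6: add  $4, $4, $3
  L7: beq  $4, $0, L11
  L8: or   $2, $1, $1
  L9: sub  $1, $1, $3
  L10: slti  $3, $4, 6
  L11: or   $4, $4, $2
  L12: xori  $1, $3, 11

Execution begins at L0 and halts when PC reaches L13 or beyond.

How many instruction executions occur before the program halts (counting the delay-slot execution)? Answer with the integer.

9

PC=0  nor  $3, $2, $3        | $0=0 $1=0 $2=2 $3=65533 $4=8
PC=1  slt  $3, $3, $0        | $0=0 $1=0 $2=2 $3=0 $4=8
PC=2  or   $3, $3, $2        | $0=0 $1=0 $2=2 $3=2 $4=8
PC=3  beq  $1, $0, L9        | $0=0 $1=0 $2=2 $3=2 $4=8  [TAKEN]
PC=4  slt  $4, $2, $1        | $0=0 $1=0 $2=2 $3=2 $4=0
PC=9  sub  $1, $1, $3        | $0=0 $1=65534 $2=2 $3=2 $4=0
PC=10 slti  $3, $4, 6        | $0=0 $1=65534 $2=2 $3=1 $4=0
PC=11 or   $4, $4, $2        | $0=0 $1=65534 $2=2 $3=1 $4=2
PC=12 xori  $1, $3, 11       | $0=0 $1=10 $2=2 $3=1 $4=2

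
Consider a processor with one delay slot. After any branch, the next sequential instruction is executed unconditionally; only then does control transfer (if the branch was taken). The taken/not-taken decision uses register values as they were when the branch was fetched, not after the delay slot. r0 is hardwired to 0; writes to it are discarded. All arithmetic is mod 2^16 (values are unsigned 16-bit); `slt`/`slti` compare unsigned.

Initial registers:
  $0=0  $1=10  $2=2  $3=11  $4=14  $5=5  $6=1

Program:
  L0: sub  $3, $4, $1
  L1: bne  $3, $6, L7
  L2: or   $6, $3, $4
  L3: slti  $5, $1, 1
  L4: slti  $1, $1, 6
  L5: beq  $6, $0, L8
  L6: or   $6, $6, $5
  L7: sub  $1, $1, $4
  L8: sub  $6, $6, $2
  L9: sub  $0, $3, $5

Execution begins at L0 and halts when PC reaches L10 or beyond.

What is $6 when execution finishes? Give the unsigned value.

  step pc=0: sub  $3, $4, $1  regs=(0,10,2,4,14,5,1)
  step pc=1: bne  $3, $6, L7  cond=T  regs=(0,10,2,4,14,5,1)
  step pc=2: or   $6, $3, $4  regs=(0,10,2,4,14,5,14)
  step pc=7: sub  $1, $1, $4  regs=(0,65532,2,4,14,5,14)
  step pc=8: sub  $6, $6, $2  regs=(0,65532,2,4,14,5,12)
  step pc=9: sub  $0, $3, $5  regs=(0,65532,2,4,14,5,12)

12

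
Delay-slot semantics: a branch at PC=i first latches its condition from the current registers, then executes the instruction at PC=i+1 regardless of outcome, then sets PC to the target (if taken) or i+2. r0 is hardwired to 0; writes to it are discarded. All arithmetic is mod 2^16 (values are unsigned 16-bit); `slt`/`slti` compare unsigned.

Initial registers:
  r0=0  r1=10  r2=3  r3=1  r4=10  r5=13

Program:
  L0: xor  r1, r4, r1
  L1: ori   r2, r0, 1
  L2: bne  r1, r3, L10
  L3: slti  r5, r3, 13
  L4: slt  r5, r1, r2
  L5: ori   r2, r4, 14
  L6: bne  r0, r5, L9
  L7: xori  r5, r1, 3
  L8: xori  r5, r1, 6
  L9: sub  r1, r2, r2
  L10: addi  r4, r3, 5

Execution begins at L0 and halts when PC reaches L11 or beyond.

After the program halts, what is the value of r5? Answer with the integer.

[0] xor  r1, r4, r1  →  {r0:0, r1:0, r2:3, r3:1, r4:10, r5:13}
[1] ori   r2, r0, 1  →  {r0:0, r1:0, r2:1, r3:1, r4:10, r5:13}
[2] bne  r1, r3, L10  →  {r0:0, r1:0, r2:1, r3:1, r4:10, r5:13}  ⟨branch taken⟩
[3] slti  r5, r3, 13  →  {r0:0, r1:0, r2:1, r3:1, r4:10, r5:1}
[10] addi  r4, r3, 5  →  {r0:0, r1:0, r2:1, r3:1, r4:6, r5:1}

1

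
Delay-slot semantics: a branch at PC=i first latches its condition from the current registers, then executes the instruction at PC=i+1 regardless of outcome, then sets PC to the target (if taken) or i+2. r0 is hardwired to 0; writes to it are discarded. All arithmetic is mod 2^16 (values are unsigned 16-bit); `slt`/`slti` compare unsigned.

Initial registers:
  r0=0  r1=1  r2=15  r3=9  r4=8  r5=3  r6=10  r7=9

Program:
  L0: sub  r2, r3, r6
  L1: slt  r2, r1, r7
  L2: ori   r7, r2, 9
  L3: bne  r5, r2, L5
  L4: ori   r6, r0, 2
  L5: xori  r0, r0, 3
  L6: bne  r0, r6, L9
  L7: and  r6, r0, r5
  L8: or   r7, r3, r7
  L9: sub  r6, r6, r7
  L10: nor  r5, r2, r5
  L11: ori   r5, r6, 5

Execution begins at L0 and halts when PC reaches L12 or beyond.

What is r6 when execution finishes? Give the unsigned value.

65527

[0] sub  r2, r3, r6  →  {r0:0, r1:1, r2:65535, r3:9, r4:8, r5:3, r6:10, r7:9}
[1] slt  r2, r1, r7  →  {r0:0, r1:1, r2:1, r3:9, r4:8, r5:3, r6:10, r7:9}
[2] ori   r7, r2, 9  →  {r0:0, r1:1, r2:1, r3:9, r4:8, r5:3, r6:10, r7:9}
[3] bne  r5, r2, L5  →  {r0:0, r1:1, r2:1, r3:9, r4:8, r5:3, r6:10, r7:9}  ⟨branch taken⟩
[4] ori   r6, r0, 2  →  {r0:0, r1:1, r2:1, r3:9, r4:8, r5:3, r6:2, r7:9}
[5] xori  r0, r0, 3  →  {r0:0, r1:1, r2:1, r3:9, r4:8, r5:3, r6:2, r7:9}
[6] bne  r0, r6, L9  →  {r0:0, r1:1, r2:1, r3:9, r4:8, r5:3, r6:2, r7:9}  ⟨branch taken⟩
[7] and  r6, r0, r5  →  {r0:0, r1:1, r2:1, r3:9, r4:8, r5:3, r6:0, r7:9}
[9] sub  r6, r6, r7  →  {r0:0, r1:1, r2:1, r3:9, r4:8, r5:3, r6:65527, r7:9}
[10] nor  r5, r2, r5  →  {r0:0, r1:1, r2:1, r3:9, r4:8, r5:65532, r6:65527, r7:9}
[11] ori   r5, r6, 5  →  {r0:0, r1:1, r2:1, r3:9, r4:8, r5:65527, r6:65527, r7:9}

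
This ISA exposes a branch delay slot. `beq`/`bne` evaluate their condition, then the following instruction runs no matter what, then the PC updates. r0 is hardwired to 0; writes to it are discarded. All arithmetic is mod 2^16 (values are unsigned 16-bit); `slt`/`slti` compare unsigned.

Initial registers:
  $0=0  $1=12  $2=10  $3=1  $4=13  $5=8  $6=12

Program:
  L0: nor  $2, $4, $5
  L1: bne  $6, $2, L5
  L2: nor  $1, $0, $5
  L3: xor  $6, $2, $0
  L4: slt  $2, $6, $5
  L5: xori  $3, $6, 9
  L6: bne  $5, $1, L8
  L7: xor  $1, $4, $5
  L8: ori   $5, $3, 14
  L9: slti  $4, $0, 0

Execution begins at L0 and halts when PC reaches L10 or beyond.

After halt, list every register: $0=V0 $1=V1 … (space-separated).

$0=0 $1=5 $2=65522 $3=5 $4=0 $5=15 $6=12

  step pc=0: nor  $2, $4, $5  regs=(0,12,65522,1,13,8,12)
  step pc=1: bne  $6, $2, L5  cond=T  regs=(0,12,65522,1,13,8,12)
  step pc=2: nor  $1, $0, $5  regs=(0,65527,65522,1,13,8,12)
  step pc=5: xori  $3, $6, 9  regs=(0,65527,65522,5,13,8,12)
  step pc=6: bne  $5, $1, L8  cond=T  regs=(0,65527,65522,5,13,8,12)
  step pc=7: xor  $1, $4, $5  regs=(0,5,65522,5,13,8,12)
  step pc=8: ori   $5, $3, 14  regs=(0,5,65522,5,13,15,12)
  step pc=9: slti  $4, $0, 0  regs=(0,5,65522,5,0,15,12)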